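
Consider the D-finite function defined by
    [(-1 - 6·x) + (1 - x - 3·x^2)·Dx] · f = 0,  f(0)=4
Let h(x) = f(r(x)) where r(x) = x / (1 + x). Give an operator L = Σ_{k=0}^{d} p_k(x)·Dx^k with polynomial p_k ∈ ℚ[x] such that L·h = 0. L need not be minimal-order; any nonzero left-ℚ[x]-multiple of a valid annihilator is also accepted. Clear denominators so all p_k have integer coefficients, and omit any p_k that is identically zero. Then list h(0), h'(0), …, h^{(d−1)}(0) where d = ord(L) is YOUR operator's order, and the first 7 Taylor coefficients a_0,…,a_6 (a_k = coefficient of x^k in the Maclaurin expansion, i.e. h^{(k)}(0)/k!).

L = (1 + 7·x) + (-1 - 2·x + 2·x^2 + 3·x^3)·Dx  (order 1).
h: a_k = 4, 4, 12, 0, 36, -36, 144, …
ICs: h(0) = 4.

f: a_k = 4, 4, 16, 28, 76, 160, 388, …
L₀ from L_f via x↦r, Dx↦r'^{-1}Dx.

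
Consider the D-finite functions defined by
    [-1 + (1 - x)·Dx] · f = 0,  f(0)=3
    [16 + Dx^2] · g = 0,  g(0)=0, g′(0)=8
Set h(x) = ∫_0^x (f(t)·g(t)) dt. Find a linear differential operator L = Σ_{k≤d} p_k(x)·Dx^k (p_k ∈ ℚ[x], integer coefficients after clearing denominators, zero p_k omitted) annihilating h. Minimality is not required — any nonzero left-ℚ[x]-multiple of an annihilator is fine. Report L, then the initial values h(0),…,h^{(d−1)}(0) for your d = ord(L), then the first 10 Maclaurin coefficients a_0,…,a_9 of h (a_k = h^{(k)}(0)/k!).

f: a_k = 3, 3, 3, 3, 3, 3, 3, 3, 3, 3, …
g: a_k = 0, 8, 0, -64/3, 0, 256/15, 0, -2048/315, 0, 4096/2835, …
f·g: L₀ = L_f ⊗_s L_g, ord ≤ 1·2.
∫: right-multiply L₀ by Dx.
L = (-16 + 16·x)·Dx + 2·Dx^2 + (-1 + x)·Dx^3  (order 3).
h: a_k = 0, 0, 12, 8, -10, -8, 28/15, 8/5, -109/105, -872/945, …
ICs: h(0) = 0, h′(0) = 0, h′′(0) = 24.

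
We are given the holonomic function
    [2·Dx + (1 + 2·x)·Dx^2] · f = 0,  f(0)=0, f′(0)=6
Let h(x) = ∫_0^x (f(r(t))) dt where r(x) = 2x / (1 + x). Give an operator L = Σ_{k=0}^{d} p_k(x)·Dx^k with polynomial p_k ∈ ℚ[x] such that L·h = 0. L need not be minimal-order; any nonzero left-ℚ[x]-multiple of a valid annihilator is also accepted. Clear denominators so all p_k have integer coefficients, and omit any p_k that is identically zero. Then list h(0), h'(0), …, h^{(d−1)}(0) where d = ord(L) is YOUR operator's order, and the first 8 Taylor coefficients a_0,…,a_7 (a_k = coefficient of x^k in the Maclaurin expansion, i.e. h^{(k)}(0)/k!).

f: a_k = 0, 6, -6, 8, -12, 96/5, -32, 384/7, …
Change of var in L_f (x↦r) gives L₀.
h=∫₀ˣh₀: take L = L₀·Dx.
L = (6 + 10·x)·Dx^2 + (1 + 6·x + 5·x^2)·Dx^3  (order 3).
h: a_k = 0, 0, 6, -12, 31, -468/5, 1562/5, -1116, …
ICs: h(0) = 0, h′(0) = 0, h′′(0) = 12.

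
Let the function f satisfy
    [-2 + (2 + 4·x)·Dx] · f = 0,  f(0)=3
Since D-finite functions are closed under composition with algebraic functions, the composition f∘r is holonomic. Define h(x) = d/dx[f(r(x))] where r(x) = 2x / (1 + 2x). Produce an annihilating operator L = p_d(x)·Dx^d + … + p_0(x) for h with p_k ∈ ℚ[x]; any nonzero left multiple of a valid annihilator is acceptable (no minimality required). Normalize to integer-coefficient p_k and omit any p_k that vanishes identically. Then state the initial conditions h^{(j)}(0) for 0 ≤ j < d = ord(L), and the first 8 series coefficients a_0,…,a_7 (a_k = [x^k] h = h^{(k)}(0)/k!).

L = (-6 - 24·x) + (-1 - 8·x - 12·x^2)·Dx  (order 1).
h: a_k = 6, -36, 180, -888, 4500, -23544, 126504, -693360, …
ICs: h(0) = 6.

f: a_k = 3, 3, -3/2, 3/2, -15/8, 21/8, -63/16, 99/16, …
Change of var in L_f (x↦r) gives L₀.
h=h₀': d/dx-closure on L₀ ⇒ L.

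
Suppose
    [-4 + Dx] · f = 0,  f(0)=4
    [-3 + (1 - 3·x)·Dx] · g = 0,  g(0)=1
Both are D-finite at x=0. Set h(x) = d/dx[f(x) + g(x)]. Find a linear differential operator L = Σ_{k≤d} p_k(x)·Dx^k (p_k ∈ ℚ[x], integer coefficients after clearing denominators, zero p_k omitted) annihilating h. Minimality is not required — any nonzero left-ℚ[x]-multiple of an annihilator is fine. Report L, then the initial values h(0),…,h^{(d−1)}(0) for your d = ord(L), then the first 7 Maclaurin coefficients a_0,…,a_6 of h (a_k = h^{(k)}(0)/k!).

f: a_k = 4, 16, 32, 128/3, 128/3, 512/15, 1024/45, …
g: a_k = 1, 3, 9, 27, 81, 243, 729, …
h₀=f+g: left-lcm gives L₀, ord ≤ 2.
h=h₀': d/dx-closure on L₀ ⇒ L.
L = (60 + 144·x) + (-19 - 48·x + 72·x^2)·Dx + (1 + 3·x - 18·x^2)·Dx^2  (order 2).
h: a_k = 19, 82, 209, 1484/3, 4157/3, 67658/15, 693001/45, …
ICs: h(0) = 19, h′(0) = 82.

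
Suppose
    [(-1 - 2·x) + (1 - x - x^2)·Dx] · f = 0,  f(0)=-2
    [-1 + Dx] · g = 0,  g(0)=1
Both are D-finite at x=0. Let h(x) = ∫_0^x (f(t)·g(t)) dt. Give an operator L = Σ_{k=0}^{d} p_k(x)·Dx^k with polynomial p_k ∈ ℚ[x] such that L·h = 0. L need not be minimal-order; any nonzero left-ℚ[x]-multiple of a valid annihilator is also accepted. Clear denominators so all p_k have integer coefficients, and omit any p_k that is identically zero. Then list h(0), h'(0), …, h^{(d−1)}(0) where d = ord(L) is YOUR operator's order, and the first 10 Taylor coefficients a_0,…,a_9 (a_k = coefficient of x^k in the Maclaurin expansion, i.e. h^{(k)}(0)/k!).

L = (2 + x - x^2)·Dx + (-1 + x + x^2)·Dx^2  (order 2).
h: a_k = 0, -2, -2, -7/3, -17/6, -221/60, -893/180, -17347/2520, -98221/10080, -2542969/181440, …
ICs: h(0) = 0, h′(0) = -2.

f: a_k = -2, -2, -4, -6, -10, -16, -26, -42, -68, -110, …
g: a_k = 1, 1, 1/2, 1/6, 1/24, 1/120, 1/720, 1/5040, 1/40320, 1/362880, …
L₀ := L_f ⊗_s L_g (sym. prod.), ord ≤ 1.
∫: right-multiply L₀ by Dx.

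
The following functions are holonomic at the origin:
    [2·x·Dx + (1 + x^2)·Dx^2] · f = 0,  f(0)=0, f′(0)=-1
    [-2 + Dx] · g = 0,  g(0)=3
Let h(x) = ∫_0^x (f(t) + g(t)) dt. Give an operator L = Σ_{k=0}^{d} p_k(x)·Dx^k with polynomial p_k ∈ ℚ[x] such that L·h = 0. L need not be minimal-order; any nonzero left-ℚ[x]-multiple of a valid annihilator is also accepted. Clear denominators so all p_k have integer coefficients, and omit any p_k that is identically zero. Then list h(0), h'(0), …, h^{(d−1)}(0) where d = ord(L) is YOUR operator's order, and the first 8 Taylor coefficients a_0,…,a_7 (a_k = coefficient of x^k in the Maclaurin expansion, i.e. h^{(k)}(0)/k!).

f: a_k = 0, -1, 0, 1/3, 0, -1/5, 0, 1/7, …
g: a_k = 3, 6, 6, 4, 2, 4/5, 4/15, 8/105, …
Weyl lclm of L_f,L_g ⇒ L₀ (ord ≤ 3).
h=∫h₀ ⇒ L = L₀·Dx.
L = (2 - 4·x - 6·x^2 - 4·x^3)·Dx^2 + (-3 - x^2 - 2·x^4)·Dx^3 + (1 + x + 2·x^2 + x^3 + x^4)·Dx^4  (order 4).
h: a_k = 0, 3, 5/2, 2, 13/12, 2/5, 1/10, 4/105, …
ICs: h(0) = 0, h′(0) = 3, h′′(0) = 5, h′′′(0) = 12.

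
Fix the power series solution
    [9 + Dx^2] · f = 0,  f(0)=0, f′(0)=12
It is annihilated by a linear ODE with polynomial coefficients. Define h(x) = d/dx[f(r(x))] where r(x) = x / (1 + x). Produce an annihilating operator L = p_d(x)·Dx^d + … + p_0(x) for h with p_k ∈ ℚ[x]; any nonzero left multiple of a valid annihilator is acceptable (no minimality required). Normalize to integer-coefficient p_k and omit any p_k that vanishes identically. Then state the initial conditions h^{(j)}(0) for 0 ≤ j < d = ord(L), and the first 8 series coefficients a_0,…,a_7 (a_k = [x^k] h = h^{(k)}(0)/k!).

L = (15 + 12·x + 6·x^2) + (6 + 18·x + 18·x^2 + 6·x^3)·Dx + (1 + 4·x + 6·x^2 + 4·x^3 + x^4)·Dx^2  (order 2).
h: a_k = 12, -24, -18, 168, -879/2, 765, -19353/20, 3786/5, …
ICs: h(0) = 12, h′(0) = -24.

f: a_k = 0, 12, 0, -18, 0, 81/10, 0, -243/140, …
Substitute x→r, Dx→(1/r')Dx; clear ⇒ L₀.
Differentiate: ansatz ord ≤ ord L₀ ⇒ L.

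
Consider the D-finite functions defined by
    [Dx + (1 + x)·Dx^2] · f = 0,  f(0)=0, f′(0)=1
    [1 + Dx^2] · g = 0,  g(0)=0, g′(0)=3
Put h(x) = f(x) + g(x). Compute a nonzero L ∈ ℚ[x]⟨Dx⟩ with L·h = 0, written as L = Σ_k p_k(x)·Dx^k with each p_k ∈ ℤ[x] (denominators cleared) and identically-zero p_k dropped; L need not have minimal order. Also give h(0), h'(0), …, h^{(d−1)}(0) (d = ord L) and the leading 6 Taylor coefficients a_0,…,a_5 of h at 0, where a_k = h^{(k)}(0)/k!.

L = (7 + 2·x + x^2)·Dx + (3 + 5·x + 3·x^2 + x^3)·Dx^2 + (7 + 2·x + x^2)·Dx^3 + (3 + 5·x + 3·x^2 + x^3)·Dx^4  (order 4).
h: a_k = 0, 4, -1/2, -1/6, -1/4, 9/40, …
ICs: h(0) = 0, h′(0) = 4, h′′(0) = -1, h′′′(0) = -1.

f: a_k = 0, 1, -1/2, 1/3, -1/4, 1/5, …
g: a_k = 0, 3, 0, -1/2, 0, 1/40, …
f+g: L₀ = lclm(L_f,L_g), ord ≤ 2+2.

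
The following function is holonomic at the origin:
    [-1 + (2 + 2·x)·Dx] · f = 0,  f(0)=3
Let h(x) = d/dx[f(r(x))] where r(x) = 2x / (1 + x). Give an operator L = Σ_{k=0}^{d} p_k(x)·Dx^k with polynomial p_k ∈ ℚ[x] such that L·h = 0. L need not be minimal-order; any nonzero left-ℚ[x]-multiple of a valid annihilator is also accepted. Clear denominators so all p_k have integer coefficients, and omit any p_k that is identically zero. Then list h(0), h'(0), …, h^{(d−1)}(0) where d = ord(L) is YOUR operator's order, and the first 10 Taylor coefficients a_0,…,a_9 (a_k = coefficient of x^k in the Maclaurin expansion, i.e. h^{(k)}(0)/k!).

f: a_k = 3, 3/2, -3/8, 3/16, -15/128, 21/256, -63/1024, 99/2048, -1287/32768, 2145/65536, …
f∘r: x↦r, Dx↦Dx/r' in L_f ⇒ L₀.
h₀' ⇒ L via d/dx closure of L₀.
L = (-3 - 6·x) + (-1 - 4·x - 3·x^2)·Dx  (order 1).
h: a_k = 3, -9, 45/2, -111/2, 1125/8, -2943/8, 15813/16, -43335/16, 963873/128, -2708355/128, …
ICs: h(0) = 3.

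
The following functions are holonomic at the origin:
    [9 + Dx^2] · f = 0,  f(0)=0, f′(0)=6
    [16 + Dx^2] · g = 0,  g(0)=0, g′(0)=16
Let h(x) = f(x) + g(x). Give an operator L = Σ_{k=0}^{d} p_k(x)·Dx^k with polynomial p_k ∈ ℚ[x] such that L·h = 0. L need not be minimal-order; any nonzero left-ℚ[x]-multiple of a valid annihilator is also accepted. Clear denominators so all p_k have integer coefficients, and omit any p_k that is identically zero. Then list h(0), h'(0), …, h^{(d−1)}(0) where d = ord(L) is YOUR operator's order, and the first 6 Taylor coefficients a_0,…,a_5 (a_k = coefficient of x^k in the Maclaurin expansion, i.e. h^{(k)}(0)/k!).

L = 144 + 25·Dx^2 + Dx^4  (order 4).
h: a_k = 0, 22, 0, -155/3, 0, 2291/60, …
ICs: h(0) = 0, h′(0) = 22, h′′(0) = 0, h′′′(0) = -310.

f: a_k = 0, 6, 0, -9, 0, 81/20, …
g: a_k = 0, 16, 0, -128/3, 0, 512/15, …
Sum ⇒ L₀ = lclm(L_f,L_g) in ℚ(x)⟨Dx⟩.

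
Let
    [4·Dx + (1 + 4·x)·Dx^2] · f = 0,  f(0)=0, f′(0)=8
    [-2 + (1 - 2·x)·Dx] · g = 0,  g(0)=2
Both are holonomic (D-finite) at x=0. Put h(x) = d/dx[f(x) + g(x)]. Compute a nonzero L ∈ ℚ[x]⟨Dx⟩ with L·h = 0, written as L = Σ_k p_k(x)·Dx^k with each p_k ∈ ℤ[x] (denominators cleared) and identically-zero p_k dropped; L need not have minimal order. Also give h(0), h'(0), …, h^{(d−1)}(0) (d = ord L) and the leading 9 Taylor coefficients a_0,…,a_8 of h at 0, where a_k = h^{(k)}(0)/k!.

f: a_k = 0, 8, -16, 128/3, -128, 2048/5, -4096/3, 32768/7, -16384, …
g: a_k = 2, 4, 8, 16, 32, 64, 128, 256, 512, …
Sum ⇒ L₀ = lclm(L_f,L_g) in ℚ(x)⟨Dx⟩.
Derive L from L₀ (diff closure).
L = (-28 - 16·x) + (1 - 40·x - 32·x^2)·Dx + (1 + 3·x - 6·x^2 - 8·x^3)·Dx^2  (order 2).
h: a_k = 12, -16, 176, -384, 2368, -7424, 34560, -126976, 533504, …
ICs: h(0) = 12, h′(0) = -16.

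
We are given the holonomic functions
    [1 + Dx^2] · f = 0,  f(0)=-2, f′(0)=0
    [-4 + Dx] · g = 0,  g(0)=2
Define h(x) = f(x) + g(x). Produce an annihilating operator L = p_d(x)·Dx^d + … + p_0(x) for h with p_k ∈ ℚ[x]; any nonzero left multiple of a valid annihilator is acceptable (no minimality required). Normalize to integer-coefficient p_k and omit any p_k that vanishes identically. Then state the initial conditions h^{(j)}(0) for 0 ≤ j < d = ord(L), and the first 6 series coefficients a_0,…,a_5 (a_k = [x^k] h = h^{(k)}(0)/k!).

f: a_k = -2, 0, 1, 0, -1/12, 0, …
g: a_k = 2, 8, 16, 64/3, 64/3, 256/15, …
Weyl lclm of L_f,L_g ⇒ L₀ (ord ≤ 3).
L = -4 + Dx - 4·Dx^2 + Dx^3  (order 3).
h: a_k = 0, 8, 17, 64/3, 85/4, 256/15, …
ICs: h(0) = 0, h′(0) = 8, h′′(0) = 34.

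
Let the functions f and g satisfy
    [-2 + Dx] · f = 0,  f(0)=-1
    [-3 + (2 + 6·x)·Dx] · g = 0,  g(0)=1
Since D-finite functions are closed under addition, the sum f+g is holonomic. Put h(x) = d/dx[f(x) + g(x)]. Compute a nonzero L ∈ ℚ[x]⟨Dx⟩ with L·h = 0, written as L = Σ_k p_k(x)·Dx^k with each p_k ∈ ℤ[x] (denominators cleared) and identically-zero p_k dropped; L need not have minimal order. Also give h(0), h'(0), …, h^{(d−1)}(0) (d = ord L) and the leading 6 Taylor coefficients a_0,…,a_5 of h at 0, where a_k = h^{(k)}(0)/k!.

f: a_k = -1, -2, -2, -4/3, -2/3, -4/15, …
g: a_k = 1, 3/2, -9/8, 27/16, -405/128, 1701/256, …
h₀=f+g: left-lcm gives L₀, ord ≤ 2.
Derive L from L₀ (diff closure).
L = (-78 - 72·x) + (11 - 96·x - 144·x^2)·Dx + (14 + 66·x + 72·x^2)·Dx^2  (order 2).
h: a_k = -1/2, -25/4, 17/16, -1471/96, 24491/768, -693001/7680, …
ICs: h(0) = -1/2, h′(0) = -25/4.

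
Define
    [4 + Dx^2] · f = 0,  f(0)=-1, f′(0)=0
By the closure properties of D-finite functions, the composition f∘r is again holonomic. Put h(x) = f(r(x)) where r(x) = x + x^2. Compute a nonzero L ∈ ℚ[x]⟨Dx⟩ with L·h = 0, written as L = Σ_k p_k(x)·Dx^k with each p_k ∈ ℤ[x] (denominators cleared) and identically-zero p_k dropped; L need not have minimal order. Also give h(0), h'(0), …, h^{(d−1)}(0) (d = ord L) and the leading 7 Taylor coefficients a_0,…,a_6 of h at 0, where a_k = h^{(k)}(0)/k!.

f: a_k = -1, 0, 2, 0, -2/3, 0, 4/45, …
f∘r: x↦r, Dx↦Dx/r' in L_f ⇒ L₀.
L = (4 + 24·x + 48·x^2 + 32·x^3) - 2·Dx + (1 + 2·x)·Dx^2  (order 2).
h: a_k = -1, 0, 2, 4, 4/3, -8/3, -176/45, …
ICs: h(0) = -1, h′(0) = 0.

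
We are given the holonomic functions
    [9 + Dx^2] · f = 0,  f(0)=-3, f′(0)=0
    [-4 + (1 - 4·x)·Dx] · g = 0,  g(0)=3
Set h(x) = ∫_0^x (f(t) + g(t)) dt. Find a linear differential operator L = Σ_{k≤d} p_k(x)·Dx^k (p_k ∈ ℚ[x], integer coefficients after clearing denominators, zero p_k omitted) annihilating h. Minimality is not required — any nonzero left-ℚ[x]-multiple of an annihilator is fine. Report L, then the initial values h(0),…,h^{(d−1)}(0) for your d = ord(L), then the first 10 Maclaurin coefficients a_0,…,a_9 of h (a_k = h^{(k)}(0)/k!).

L = (-3780 + 2592·x - 5184·x^2)·Dx + (369 - 2124·x + 3888·x^2 - 5184·x^3)·Dx^2 + (-420 + 288·x - 576·x^2)·Dx^3 + (41 - 236·x + 432·x^2 - 576·x^3)·Dx^4  (order 4).
h: a_k = 0, 0, 6, 41/2, 48, 6063/40, 512, 140469/80, 6144, 293600551/13440, …
ICs: h(0) = 0, h′(0) = 0, h′′(0) = 12, h′′′(0) = 123.

f: a_k = -3, 0, 27/2, 0, -81/8, 0, 243/80, 0, -2187/4480, 0, …
g: a_k = 3, 12, 48, 192, 768, 3072, 12288, 49152, 196608, 786432, …
h₀=f+g: left-lcm gives L₀, ord ≤ 3.
∫: right-multiply L₀ by Dx.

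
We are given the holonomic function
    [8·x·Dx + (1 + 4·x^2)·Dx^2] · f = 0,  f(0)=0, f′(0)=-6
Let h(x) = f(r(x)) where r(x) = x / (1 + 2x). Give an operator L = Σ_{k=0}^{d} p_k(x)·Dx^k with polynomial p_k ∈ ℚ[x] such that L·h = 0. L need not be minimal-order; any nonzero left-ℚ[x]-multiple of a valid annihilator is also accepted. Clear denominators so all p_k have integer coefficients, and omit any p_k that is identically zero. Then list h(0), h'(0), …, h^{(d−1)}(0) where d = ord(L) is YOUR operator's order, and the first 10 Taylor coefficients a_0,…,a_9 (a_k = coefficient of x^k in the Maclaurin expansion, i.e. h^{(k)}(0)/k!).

f: a_k = 0, -6, 0, 8, 0, -96/5, 0, 384/7, 0, -512/3, …
Substitute x→r, Dx→(1/r')Dx; clear ⇒ L₀.
L = (4 + 16·x)·Dx + (1 + 4·x + 8·x^2)·Dx^2  (order 2).
h: a_k = 0, -6, 12, -16, 0, 384/5, -256, 3072/7, 0, -8192/3, …
ICs: h(0) = 0, h′(0) = -6.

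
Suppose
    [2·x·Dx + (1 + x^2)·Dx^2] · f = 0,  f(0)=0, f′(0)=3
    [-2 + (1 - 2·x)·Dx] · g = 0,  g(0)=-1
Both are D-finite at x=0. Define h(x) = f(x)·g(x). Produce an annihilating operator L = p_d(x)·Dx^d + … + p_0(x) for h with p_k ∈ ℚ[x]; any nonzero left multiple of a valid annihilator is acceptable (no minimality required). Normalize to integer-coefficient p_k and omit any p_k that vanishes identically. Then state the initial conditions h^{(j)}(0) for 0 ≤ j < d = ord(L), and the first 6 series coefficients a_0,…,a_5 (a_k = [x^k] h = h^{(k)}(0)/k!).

L = 4·x + (4 - 2·x + 8·x^2)·Dx + (-1 + 2·x - x^2 + 2·x^3)·Dx^2  (order 2).
h: a_k = 0, -3, -6, -11, -22, -223/5, …
ICs: h(0) = 0, h′(0) = -3.

f: a_k = 0, 3, 0, -1, 0, 3/5, …
g: a_k = -1, -2, -4, -8, -16, -32, …
L₀ := L_f ⊗_s L_g (sym. prod.), ord ≤ 2.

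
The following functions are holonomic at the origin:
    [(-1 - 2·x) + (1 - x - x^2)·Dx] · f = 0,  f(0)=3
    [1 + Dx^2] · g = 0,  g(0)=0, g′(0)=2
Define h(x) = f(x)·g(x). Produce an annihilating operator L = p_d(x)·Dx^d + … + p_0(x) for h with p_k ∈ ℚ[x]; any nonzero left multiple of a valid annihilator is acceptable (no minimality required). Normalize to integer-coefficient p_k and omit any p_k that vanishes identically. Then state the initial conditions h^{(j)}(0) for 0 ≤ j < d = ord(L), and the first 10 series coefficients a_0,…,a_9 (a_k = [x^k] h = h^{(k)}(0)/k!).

f: a_k = 3, 3, 6, 9, 15, 24, 39, 63, 102, 165, …
g: a_k = 0, 2, 0, -1/3, 0, 1/60, 0, -1/2520, 0, 1/181440, …
h₀=f·g: eliminate ⇒ L₀, order ≤ 1·2.
L = (1 + x + x^2) + (2 + 4·x)·Dx + (-1 + x + x^2)·Dx^2  (order 2).
h: a_k = 0, 6, 6, 11, 17, 561/20, 901/20, 61403/840, 19849/168, 11566657/60480, …
ICs: h(0) = 0, h′(0) = 6.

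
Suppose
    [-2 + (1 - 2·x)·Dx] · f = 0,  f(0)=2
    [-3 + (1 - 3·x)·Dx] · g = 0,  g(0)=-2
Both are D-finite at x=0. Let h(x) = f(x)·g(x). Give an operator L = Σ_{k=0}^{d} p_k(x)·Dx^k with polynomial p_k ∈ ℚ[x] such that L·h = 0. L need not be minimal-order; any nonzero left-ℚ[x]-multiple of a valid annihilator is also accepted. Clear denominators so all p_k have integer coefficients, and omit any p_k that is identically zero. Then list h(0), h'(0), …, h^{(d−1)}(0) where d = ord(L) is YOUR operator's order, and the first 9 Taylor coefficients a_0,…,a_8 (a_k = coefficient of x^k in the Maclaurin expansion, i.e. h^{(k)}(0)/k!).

L = (-5 + 12·x) + (1 - 5·x + 6·x^2)·Dx  (order 1).
h: a_k = -4, -20, -76, -260, -844, -2660, -8236, -25220, -76684, …
ICs: h(0) = -4.

f: a_k = 2, 4, 8, 16, 32, 64, 128, 256, 512, …
g: a_k = -2, -6, -18, -54, -162, -486, -1458, -4374, -13122, …
f·g: L₀ = L_f ⊗_s L_g, ord ≤ 1·1.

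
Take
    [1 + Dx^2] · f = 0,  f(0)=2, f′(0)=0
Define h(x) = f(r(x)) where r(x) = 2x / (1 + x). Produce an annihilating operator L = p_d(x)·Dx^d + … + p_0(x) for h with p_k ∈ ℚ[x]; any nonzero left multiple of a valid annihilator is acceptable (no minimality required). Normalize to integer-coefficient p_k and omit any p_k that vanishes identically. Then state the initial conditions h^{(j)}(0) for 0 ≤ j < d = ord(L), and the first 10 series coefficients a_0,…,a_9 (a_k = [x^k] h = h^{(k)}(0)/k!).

f: a_k = 2, 0, -1, 0, 1/12, 0, -1/360, 0, 1/20160, 0, …
Change of var in L_f (x↦r) gives L₀.
L = 4 + (2 + 6·x + 6·x^2 + 2·x^3)·Dx + (1 + 4·x + 6·x^2 + 4·x^3 + x^4)·Dx^2  (order 2).
h: a_k = 2, 0, -4, 8, -32/3, 32/3, -308/45, -8/5, 4708/315, -10336/315, …
ICs: h(0) = 2, h′(0) = 0.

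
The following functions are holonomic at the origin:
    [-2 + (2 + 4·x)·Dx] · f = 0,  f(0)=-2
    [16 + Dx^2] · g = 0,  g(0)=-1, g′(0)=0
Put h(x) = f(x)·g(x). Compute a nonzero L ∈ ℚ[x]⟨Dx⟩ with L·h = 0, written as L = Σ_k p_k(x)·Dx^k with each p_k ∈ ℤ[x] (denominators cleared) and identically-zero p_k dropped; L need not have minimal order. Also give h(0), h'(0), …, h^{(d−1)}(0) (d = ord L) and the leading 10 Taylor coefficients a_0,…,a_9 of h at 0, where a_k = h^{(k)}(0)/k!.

L = (19 + 64·x + 64·x^2) + (-2 - 4·x)·Dx + (1 + 4·x + 4·x^2)·Dx^2  (order 2).
h: a_k = 2, 2, -17, -15, 337/12, 181/12, -5281/360, -3811/360, 199649/20160, -12543/2240, …
ICs: h(0) = 2, h′(0) = 2.

f: a_k = -2, -2, 1, -1, 5/4, -7/4, 21/8, -33/8, 429/64, -715/64, …
g: a_k = -1, 0, 8, 0, -32/3, 0, 256/45, 0, -512/315, 0, …
f·g: L₀ = L_f ⊗_s L_g, ord ≤ 1·2.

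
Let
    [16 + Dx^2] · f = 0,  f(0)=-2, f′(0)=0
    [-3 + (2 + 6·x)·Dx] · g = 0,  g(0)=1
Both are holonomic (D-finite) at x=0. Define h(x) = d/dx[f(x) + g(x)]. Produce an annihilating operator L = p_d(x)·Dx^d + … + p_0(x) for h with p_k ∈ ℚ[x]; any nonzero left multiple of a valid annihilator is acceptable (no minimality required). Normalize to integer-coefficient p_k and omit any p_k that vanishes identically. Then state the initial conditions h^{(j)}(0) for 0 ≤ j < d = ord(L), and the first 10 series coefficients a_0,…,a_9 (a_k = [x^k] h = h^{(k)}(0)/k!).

f: a_k = -2, 0, 16, 0, -64/3, 0, 512/45, 0, -1024/315, 0, …
g: a_k = 1, 3/2, -9/8, 27/16, -405/128, 1701/256, -15309/1024, 72171/2048, -2814669/32768, 14073345/65536, …
f+g: L₀ = lclm(L_f,L_g), ord ≤ 2+1.
h₀' ⇒ L via d/dx closure of L₀.
L = (-9552 - 18432·x - 27648·x^2) + (-2912 - 21024·x - 55296·x^2 - 55296·x^3)·Dx + (-597 - 1152·x - 1728·x^2)·Dx^2 + (-182 - 1314·x - 3456·x^2 - 3456·x^3)·Dx^3  (order 3).
h: a_k = 3/2, 119/4, 81/16, -9407/96, 8505/256, -164617/7680, 505197/2048, -920175167/1290240, 126660105/65536, -2032647103177/371589120, …
ICs: h(0) = 3/2, h′(0) = 119/4, h′′(0) = 81/8.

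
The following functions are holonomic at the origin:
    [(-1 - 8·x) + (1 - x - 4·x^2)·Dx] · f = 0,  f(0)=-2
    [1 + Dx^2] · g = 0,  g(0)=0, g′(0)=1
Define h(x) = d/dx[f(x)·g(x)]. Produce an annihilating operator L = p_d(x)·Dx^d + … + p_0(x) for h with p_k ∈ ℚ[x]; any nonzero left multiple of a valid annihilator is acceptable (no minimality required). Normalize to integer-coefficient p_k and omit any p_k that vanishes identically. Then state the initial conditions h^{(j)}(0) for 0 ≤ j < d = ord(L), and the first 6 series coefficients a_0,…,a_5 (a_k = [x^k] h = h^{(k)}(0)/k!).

f: a_k = -2, -2, -10, -18, -58, -130, …
g: a_k = 0, 1, 0, -1/6, 0, 1/120, …
f·g: L₀ = L_f ⊗_s L_g, ord ≤ 1·2.
h₀' ⇒ L via d/dx closure of L₀.
L = (159 - 2·x - 7·x^2 + 8·x^3 + 16·x^4) + (22 + 178·x + 24·x^2 + 64·x^3)·Dx + (-7 + 6·x + 25·x^2 + 8·x^3 + 16·x^4)·Dx^2  (order 2).
h: a_k = -2, -4, -29, -212/3, -1127/4, -7621/10, …
ICs: h(0) = -2, h′(0) = -4.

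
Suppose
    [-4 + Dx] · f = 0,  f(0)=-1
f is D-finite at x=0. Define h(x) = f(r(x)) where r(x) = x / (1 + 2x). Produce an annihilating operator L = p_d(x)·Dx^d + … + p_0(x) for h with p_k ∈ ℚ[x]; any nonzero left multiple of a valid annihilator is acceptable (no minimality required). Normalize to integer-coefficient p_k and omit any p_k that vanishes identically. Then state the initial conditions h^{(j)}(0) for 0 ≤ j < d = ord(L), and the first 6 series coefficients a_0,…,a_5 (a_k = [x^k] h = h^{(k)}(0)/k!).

f: a_k = -1, -4, -8, -32/3, -32/3, -128/15, …
f∘r: x↦r, Dx↦Dx/r' in L_f ⇒ L₀.
L = -4 + (1 + 4·x + 4·x^2)·Dx  (order 1).
h: a_k = -1, -4, 0, 16/3, -32/3, 64/5, …
ICs: h(0) = -1.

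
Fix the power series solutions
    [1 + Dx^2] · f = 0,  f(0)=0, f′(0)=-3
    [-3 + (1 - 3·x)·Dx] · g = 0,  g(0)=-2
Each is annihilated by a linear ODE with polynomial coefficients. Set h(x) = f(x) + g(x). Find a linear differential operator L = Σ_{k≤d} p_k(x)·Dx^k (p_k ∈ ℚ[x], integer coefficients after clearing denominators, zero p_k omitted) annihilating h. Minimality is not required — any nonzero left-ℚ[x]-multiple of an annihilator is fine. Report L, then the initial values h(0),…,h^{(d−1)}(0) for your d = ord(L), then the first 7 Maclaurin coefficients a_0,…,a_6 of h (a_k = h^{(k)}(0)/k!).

L = (-165 + 18·x - 27·x^2) + (19 - 63·x + 27·x^2 - 27·x^3)·Dx + (-165 + 18·x - 27·x^2)·Dx^2 + (19 - 63·x + 27·x^2 - 27·x^3)·Dx^3  (order 3).
h: a_k = -2, -9, -18, -107/2, -162, -19441/40, -1458, …
ICs: h(0) = -2, h′(0) = -9, h′′(0) = -36.

f: a_k = 0, -3, 0, 1/2, 0, -1/40, 0, …
g: a_k = -2, -6, -18, -54, -162, -486, -1458, …
h₀=f+g: left-lcm gives L₀, ord ≤ 3.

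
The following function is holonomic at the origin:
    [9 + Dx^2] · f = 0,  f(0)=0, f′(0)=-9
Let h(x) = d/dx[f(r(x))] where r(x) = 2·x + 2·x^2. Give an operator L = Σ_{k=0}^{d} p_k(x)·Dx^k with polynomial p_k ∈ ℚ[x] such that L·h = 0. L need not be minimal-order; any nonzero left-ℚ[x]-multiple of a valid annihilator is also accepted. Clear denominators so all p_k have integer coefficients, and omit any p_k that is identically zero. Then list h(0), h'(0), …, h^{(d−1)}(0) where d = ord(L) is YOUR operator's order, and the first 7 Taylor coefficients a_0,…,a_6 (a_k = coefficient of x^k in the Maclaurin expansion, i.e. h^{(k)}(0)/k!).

L = (48 + 288·x + 864·x^2 + 1152·x^3 + 576·x^4) + (-6 - 12·x)·Dx + (1 + 4·x + 4·x^2)·Dx^2  (order 2).
h: a_k = -18, -36, 324, 1296, 648, -5184, -62208/5, …
ICs: h(0) = -18, h′(0) = -36.

f: a_k = 0, -9, 0, 27/2, 0, -243/40, 0, …
Substitute x→r, Dx→(1/r')Dx; clear ⇒ L₀.
h=h₀': d/dx-closure on L₀ ⇒ L.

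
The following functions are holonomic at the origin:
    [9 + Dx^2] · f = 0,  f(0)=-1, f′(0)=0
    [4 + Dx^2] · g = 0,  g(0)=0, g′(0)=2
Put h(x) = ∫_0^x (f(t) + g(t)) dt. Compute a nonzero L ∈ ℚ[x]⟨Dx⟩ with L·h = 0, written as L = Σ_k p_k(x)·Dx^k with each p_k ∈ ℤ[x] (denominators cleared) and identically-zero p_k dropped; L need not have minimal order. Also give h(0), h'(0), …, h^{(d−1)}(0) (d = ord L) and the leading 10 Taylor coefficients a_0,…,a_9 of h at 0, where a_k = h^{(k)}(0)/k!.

L = 36·Dx + 13·Dx^3 + Dx^5  (order 5).
h: a_k = 0, -1, 1, 3/2, -1/3, -27/40, 2/45, 81/560, -1/315, -81/4480, …
ICs: h(0) = 0, h′(0) = -1, h′′(0) = 2, h′′′(0) = 9, h′′′′(0) = -8.

f: a_k = -1, 0, 9/2, 0, -27/8, 0, 81/80, 0, -729/4480, 0, …
g: a_k = 0, 2, 0, -4/3, 0, 4/15, 0, -8/315, 0, 4/2835, …
h₀=f+g: left-lcm gives L₀, ord ≤ 4.
h=∫₀ˣh₀: take L = L₀·Dx.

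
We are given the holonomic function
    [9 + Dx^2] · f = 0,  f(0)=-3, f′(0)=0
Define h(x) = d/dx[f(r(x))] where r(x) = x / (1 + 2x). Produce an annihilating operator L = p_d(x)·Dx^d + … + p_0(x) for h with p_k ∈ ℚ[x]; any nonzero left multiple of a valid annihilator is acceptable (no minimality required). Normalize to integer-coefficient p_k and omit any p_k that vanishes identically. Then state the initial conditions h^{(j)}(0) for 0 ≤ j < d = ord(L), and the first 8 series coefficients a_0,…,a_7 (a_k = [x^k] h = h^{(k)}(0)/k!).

f: a_k = -3, 0, 27/2, 0, -81/8, 0, 243/80, 0, …
Change of var in L_f (x↦r) gives L₀.
Derive L from L₀ (diff closure).
L = (33 + 96·x + 96·x^2) + (12 + 72·x + 144·x^2 + 96·x^3)·Dx + (1 + 8·x + 24·x^2 + 32·x^3 + 16·x^4)·Dx^2  (order 2).
h: a_k = 0, 27, -162, 1215/2, -1755, 162729/40, -141183/20, 566865/112, …
ICs: h(0) = 0, h′(0) = 27.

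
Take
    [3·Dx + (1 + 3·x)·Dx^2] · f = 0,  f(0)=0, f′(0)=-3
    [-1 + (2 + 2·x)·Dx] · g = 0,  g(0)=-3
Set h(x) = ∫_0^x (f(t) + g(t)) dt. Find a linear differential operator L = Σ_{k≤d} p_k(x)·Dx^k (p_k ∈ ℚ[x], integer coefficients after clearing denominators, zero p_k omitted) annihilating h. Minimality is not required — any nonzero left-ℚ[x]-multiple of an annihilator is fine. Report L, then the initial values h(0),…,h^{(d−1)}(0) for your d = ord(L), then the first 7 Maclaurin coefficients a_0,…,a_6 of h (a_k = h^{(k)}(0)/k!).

L = (27 + 9·x)·Dx^2 + (69 + 126·x + 45·x^2)·Dx^3 + (10 + 46·x + 54·x^2 + 18·x^3)·Dx^4  (order 4).
h: a_k = 0, -3, -9/4, 13/8, -147/64, 2607/640, -20771/2560, …
ICs: h(0) = 0, h′(0) = -3, h′′(0) = -9/2, h′′′(0) = 39/4.

f: a_k = 0, -3, 9/2, -9, 81/4, -243/5, 243/2, …
g: a_k = -3, -3/2, 3/8, -3/16, 15/128, -21/256, 63/1024, …
Weyl lclm of L_f,L_g ⇒ L₀ (ord ≤ 3).
Integrate: L := L₀·Dx.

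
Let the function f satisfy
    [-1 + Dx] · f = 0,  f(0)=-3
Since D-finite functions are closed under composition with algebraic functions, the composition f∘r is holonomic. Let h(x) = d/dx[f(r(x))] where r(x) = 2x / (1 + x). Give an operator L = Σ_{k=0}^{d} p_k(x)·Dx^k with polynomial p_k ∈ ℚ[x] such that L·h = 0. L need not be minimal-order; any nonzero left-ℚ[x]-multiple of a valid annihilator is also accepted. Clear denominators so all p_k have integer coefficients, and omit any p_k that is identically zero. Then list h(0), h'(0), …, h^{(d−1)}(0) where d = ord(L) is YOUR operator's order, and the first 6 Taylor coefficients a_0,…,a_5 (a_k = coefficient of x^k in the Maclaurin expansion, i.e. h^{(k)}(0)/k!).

L = -2·x + (-1 - 2·x - x^2)·Dx  (order 1).
h: a_k = -6, 0, 6, -8, 6, -8/5, …
ICs: h(0) = -6.

f: a_k = -3, -3, -3/2, -1/2, -1/8, -1/40, …
h₀=f(r): pull back L_f along r ⇒ L₀.
h₀' ⇒ L via d/dx closure of L₀.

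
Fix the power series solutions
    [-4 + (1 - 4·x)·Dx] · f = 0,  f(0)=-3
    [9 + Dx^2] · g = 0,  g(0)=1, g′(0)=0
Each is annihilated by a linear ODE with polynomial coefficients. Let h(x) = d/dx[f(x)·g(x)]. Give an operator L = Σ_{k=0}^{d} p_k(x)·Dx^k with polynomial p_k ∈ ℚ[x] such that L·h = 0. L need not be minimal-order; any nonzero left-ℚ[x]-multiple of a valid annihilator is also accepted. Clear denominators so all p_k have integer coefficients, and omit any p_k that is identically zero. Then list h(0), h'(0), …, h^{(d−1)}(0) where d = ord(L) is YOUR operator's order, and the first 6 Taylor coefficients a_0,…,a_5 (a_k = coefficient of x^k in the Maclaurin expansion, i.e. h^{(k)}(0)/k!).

L = (-23 - 72·x + 144·x^2) + (-8 + 32·x)·Dx + (1 - 8·x + 16·x^2)·Dx^2  (order 2).
h: a_k = -12, -69, -414, -4497/2, -22485/2, -2157831/40, …
ICs: h(0) = -12, h′(0) = -69.

f: a_k = -3, -12, -48, -192, -768, -3072, …
g: a_k = 1, 0, -9/2, 0, 27/8, 0, …
h₀=f·g: eliminate ⇒ L₀, order ≤ 1·2.
h₀' ⇒ L via d/dx closure of L₀.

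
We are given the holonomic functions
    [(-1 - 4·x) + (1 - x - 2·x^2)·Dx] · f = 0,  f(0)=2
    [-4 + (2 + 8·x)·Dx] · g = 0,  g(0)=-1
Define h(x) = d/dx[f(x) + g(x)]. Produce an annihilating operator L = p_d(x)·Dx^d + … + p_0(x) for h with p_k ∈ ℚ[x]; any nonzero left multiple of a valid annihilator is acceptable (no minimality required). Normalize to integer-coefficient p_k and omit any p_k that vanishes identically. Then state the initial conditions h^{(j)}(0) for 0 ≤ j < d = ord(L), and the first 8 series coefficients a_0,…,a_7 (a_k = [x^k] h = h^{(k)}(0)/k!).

L = (-66 - 300·x - 720·x^2 - 480·x^3 - 480·x^4) + (-9 - 180·x - 954·x^2 - 1872·x^3 - 1800·x^4 - 1440·x^5)·Dx + (4 + 33·x + 69·x^2 - 28·x^3 - 228·x^4 - 480·x^5 - 320·x^6)·Dx^2  (order 2).
h: a_k = 0, 16, 18, 128, 70, 1020, -658, 9600, …
ICs: h(0) = 0, h′(0) = 16.

f: a_k = 2, 2, 6, 10, 22, 42, 86, 170, …
g: a_k = -1, -2, 2, -4, 10, -28, 84, -264, …
Weyl lclm of L_f,L_g ⇒ L₀ (ord ≤ 2).
Differentiate: ansatz ord ≤ ord L₀ ⇒ L.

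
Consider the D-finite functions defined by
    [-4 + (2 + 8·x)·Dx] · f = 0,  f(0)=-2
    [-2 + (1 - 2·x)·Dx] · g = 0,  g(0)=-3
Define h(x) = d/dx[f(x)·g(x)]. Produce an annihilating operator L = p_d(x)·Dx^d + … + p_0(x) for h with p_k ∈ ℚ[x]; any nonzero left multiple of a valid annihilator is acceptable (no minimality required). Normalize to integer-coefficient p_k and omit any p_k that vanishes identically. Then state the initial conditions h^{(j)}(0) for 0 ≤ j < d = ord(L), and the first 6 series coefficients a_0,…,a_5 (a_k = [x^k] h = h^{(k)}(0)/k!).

f: a_k = -2, -4, 4, -8, 20, -56, …
g: a_k = -3, -6, -12, -24, -48, -96, …
Product ⇒ symmetric product L₀, ord ≤ 1.
h=h₀': d/dx-closure on L₀ ⇒ L.
L = (3 + 24·x + 12·x^2) + (-1 - 3·x + 6·x^2 + 8·x^3)·Dx  (order 1).
h: a_k = 24, 72, 288, 528, 2160, 2160, …
ICs: h(0) = 24.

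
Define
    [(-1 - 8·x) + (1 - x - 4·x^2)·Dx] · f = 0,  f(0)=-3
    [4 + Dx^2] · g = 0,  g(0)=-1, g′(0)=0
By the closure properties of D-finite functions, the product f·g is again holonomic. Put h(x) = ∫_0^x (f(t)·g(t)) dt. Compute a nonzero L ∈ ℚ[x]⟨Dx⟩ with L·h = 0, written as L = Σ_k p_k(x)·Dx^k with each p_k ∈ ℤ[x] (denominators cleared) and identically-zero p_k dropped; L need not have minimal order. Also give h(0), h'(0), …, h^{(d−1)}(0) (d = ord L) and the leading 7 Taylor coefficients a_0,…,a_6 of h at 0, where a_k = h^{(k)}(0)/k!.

f: a_k = -3, -3, -15, -27, -87, -195, -543, …
g: a_k = -1, 0, 2, 0, -2/3, 0, 4/45, …
f·g: L₀ = L_f ⊗_s L_g, ord ≤ 1·2.
Integrate: L := L₀·Dx.
L = (4 + 4·x + 16·x^2)·Dx + (2 + 16·x)·Dx^2 + (-1 + x + 4·x^2)·Dx^3  (order 3).
h: a_k = 0, 3, 3/2, 3, 21/4, 59/5, 143/6, …
ICs: h(0) = 0, h′(0) = 3, h′′(0) = 3.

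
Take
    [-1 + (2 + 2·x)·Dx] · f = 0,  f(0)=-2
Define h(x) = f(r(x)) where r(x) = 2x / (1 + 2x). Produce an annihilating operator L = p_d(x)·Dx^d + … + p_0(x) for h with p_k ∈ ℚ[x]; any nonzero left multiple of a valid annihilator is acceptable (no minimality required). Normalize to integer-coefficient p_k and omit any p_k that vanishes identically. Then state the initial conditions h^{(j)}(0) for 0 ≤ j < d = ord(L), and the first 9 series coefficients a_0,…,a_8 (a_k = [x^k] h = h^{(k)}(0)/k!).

f: a_k = -2, -1, 1/4, -1/8, 5/64, -7/128, 21/512, -33/1024, 429/16384, …
f∘r: x↦r, Dx↦Dx/r' in L_f ⇒ L₀.
L = -1 + (1 + 6·x + 8·x^2)·Dx  (order 1).
h: a_k = -2, -2, 5, -13, 141/4, -399/4, 2353/8, -7205/8, 182461/64, …
ICs: h(0) = -2.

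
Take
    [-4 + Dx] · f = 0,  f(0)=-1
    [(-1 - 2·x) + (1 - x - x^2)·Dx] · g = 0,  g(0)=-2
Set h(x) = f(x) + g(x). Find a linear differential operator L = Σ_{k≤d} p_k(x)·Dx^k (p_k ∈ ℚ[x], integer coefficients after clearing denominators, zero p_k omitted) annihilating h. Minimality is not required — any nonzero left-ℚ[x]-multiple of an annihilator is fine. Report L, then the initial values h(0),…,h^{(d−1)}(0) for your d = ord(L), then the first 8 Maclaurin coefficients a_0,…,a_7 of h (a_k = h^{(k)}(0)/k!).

L = (8·x + 72·x^2 + 32·x^3) + (12 - 38·x - 22·x^2 + 32·x^3 + 16·x^4)·Dx + (-3 + 9·x + x^2 - 10·x^3 - 4·x^4)·Dx^2  (order 2).
h: a_k = -3, -6, -12, -50/3, -62/3, -368/15, -1426/45, -14254/315, …
ICs: h(0) = -3, h′(0) = -6.

f: a_k = -1, -4, -8, -32/3, -32/3, -128/15, -256/45, -1024/315, …
g: a_k = -2, -2, -4, -6, -10, -16, -26, -42, …
h₀=f+g: left-lcm gives L₀, ord ≤ 2.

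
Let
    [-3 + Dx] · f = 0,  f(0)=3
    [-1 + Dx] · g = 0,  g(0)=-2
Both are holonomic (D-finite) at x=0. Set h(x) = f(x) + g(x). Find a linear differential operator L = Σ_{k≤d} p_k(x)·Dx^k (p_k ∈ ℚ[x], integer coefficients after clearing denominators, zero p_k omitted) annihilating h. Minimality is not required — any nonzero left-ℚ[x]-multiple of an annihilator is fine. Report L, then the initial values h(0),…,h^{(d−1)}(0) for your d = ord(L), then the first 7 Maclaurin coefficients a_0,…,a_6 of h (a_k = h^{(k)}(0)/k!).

f: a_k = 3, 9, 27/2, 27/2, 81/8, 243/40, 243/80, …
g: a_k = -2, -2, -1, -1/3, -1/12, -1/60, -1/360, …
f+g: L₀ = lclm(L_f,L_g), ord ≤ 1+1.
L = 3 - 4·Dx + Dx^2  (order 2).
h: a_k = 1, 7, 25/2, 79/6, 241/24, 727/120, 437/144, …
ICs: h(0) = 1, h′(0) = 7.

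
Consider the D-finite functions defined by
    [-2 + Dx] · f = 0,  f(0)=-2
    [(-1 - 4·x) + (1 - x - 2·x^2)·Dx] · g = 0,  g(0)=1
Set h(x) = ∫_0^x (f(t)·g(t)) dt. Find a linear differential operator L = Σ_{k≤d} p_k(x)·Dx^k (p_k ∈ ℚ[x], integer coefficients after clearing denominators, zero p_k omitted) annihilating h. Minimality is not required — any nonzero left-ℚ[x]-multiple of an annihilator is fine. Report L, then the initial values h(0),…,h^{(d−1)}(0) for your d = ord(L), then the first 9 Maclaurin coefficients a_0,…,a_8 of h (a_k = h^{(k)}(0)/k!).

L = (3 + 2·x - 4·x^2)·Dx + (-1 + x + 2·x^2)·Dx^2  (order 2).
h: a_k = 0, -2, -3, -14/3, -43/6, -58/5, -869/45, -10442/315, -8117/140, …
ICs: h(0) = 0, h′(0) = -2.

f: a_k = -2, -4, -4, -8/3, -4/3, -8/15, -8/45, -16/315, -4/315, …
g: a_k = 1, 1, 3, 5, 11, 21, 43, 85, 171, …
L₀ := L_f ⊗_s L_g (sym. prod.), ord ≤ 1.
h=∫₀ˣh₀: take L = L₀·Dx.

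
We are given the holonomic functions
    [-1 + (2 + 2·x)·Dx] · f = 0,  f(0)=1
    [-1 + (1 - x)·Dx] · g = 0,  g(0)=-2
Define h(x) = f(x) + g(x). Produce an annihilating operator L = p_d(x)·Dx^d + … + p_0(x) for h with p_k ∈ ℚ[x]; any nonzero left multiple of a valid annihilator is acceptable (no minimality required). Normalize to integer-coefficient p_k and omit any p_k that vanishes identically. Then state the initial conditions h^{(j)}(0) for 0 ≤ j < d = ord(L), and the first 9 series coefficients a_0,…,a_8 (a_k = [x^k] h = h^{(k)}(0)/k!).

f: a_k = 1, 1/2, -1/8, 1/16, -5/128, 7/256, -21/1024, 33/2048, -429/32768, …
g: a_k = -2, -2, -2, -2, -2, -2, -2, -2, -2, …
Weyl lclm of L_f,L_g ⇒ L₀ (ord ≤ 2).
L = (5 + 3·x) + (-9 - 14·x - 9·x^2)·Dx + (2 + 6·x - 2·x^2 - 6·x^3)·Dx^2  (order 2).
h: a_k = -1, -3/2, -17/8, -31/16, -261/128, -505/256, -2069/1024, -4063/2048, -65965/32768, …
ICs: h(0) = -1, h′(0) = -3/2.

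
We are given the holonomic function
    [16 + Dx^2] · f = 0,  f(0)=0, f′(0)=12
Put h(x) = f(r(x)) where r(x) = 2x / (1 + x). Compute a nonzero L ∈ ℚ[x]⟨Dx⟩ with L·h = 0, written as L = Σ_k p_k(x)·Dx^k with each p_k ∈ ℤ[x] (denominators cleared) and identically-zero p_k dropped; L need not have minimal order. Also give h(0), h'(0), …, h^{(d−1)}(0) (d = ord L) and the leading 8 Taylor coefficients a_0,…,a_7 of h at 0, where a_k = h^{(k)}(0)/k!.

f: a_k = 0, 12, 0, -32, 0, 128/5, 0, -1024/105, …
f∘r: x↦r, Dx↦Dx/r' in L_f ⇒ L₀.
L = 64 + (2 + 6·x + 6·x^2 + 2·x^3)·Dx + (1 + 4·x + 6·x^2 + 4·x^3 + x^4)·Dx^2  (order 2).
h: a_k = 0, 24, -24, -232, 744, -3464/5, -1560, 758488/105, …
ICs: h(0) = 0, h′(0) = 24.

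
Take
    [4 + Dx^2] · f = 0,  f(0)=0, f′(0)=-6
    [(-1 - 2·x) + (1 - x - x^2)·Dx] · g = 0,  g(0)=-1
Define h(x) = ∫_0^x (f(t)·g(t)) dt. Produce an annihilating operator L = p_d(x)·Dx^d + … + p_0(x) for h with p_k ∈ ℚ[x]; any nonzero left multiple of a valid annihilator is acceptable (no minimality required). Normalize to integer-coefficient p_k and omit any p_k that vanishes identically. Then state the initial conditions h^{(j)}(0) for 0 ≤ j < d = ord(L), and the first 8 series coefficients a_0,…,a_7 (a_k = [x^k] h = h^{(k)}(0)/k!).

f: a_k = 0, -6, 0, 4, 0, -4/5, 0, 8/105, …
g: a_k = -1, -1, -2, -3, -5, -8, -13, -21, …
h₀=f·g: eliminate ⇒ L₀, order ≤ 2·1.
h=∫₀ˣh₀: take L = L₀·Dx.
L = (-2 + 4·x + 4·x^2)·Dx + (2 + 4·x)·Dx^2 + (-1 + x + x^2)·Dx^3  (order 3).
h: a_k = 0, 0, 3, 2, 2, 14/5, 19/5, 184/35, …
ICs: h(0) = 0, h′(0) = 0, h′′(0) = 6.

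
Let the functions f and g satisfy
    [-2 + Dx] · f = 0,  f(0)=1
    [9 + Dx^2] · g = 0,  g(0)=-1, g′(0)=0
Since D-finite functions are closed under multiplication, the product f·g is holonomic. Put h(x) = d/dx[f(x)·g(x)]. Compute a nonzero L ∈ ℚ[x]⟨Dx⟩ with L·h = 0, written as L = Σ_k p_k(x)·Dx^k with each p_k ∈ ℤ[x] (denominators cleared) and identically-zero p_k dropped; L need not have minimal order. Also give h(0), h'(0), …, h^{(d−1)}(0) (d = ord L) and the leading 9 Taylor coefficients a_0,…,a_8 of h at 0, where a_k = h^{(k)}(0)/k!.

f: a_k = 1, 2, 2, 4/3, 2/3, 4/15, 4/45, 8/315, 2/315, …
g: a_k = -1, 0, 9/2, 0, -27/8, 0, 81/80, 0, -729/4480, …
Sym-product of L_f,L_g gives L₀ (≤ ord 2).
Differentiate: ansatz ord ≤ ord L₀ ⇒ L.
L = 13 - 4·Dx + Dx^2  (order 2).
h: a_k = -2, 5, 23, 119/6, -61/12, -407/24, -3277/360, 239/5040, 43079/20160, …
ICs: h(0) = -2, h′(0) = 5.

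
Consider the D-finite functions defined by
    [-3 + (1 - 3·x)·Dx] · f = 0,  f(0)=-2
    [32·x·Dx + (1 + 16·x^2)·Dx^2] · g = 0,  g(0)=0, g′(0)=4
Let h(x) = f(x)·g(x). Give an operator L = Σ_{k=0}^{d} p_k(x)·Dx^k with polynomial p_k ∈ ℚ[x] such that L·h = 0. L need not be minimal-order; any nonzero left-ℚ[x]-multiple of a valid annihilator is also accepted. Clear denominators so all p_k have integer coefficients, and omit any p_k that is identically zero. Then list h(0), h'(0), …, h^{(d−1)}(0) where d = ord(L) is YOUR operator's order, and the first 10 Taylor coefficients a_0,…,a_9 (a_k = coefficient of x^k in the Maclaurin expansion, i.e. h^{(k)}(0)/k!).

L = 96·x + (6 - 32·x + 192·x^2)·Dx + (-1 + 3·x - 16·x^2 + 48·x^3)·Dx^2  (order 2).
h: a_k = 0, -8, -24, -88/3, -88, -3368/5, -10104/5, -48344/35, -145032/35, -22265944/315, …
ICs: h(0) = 0, h′(0) = -8.

f: a_k = -2, -6, -18, -54, -162, -486, -1458, -4374, -13122, -39366, …
g: a_k = 0, 4, 0, -64/3, 0, 1024/5, 0, -16384/7, 0, 262144/9, …
f·g: L₀ = L_f ⊗_s L_g, ord ≤ 1·2.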